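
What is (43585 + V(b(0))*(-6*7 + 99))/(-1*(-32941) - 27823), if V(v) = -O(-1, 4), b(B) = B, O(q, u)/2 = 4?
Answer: 43129/5118 ≈ 8.4269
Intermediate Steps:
O(q, u) = 8 (O(q, u) = 2*4 = 8)
V(v) = -8 (V(v) = -1*8 = -8)
(43585 + V(b(0))*(-6*7 + 99))/(-1*(-32941) - 27823) = (43585 - 8*(-6*7 + 99))/(-1*(-32941) - 27823) = (43585 - 8*(-42 + 99))/(32941 - 27823) = (43585 - 8*57)/5118 = (43585 - 456)*(1/5118) = 43129*(1/5118) = 43129/5118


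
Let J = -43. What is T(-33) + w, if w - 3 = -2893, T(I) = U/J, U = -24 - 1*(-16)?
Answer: -124262/43 ≈ -2889.8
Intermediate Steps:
U = -8 (U = -24 + 16 = -8)
T(I) = 8/43 (T(I) = -8/(-43) = -8*(-1/43) = 8/43)
w = -2890 (w = 3 - 2893 = -2890)
T(-33) + w = 8/43 - 2890 = -124262/43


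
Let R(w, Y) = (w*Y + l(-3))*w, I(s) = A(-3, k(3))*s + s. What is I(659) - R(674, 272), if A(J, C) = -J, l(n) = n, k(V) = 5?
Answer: -123558414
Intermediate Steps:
I(s) = 4*s (I(s) = (-1*(-3))*s + s = 3*s + s = 4*s)
R(w, Y) = w*(-3 + Y*w) (R(w, Y) = (w*Y - 3)*w = (Y*w - 3)*w = (-3 + Y*w)*w = w*(-3 + Y*w))
I(659) - R(674, 272) = 4*659 - 674*(-3 + 272*674) = 2636 - 674*(-3 + 183328) = 2636 - 674*183325 = 2636 - 1*123561050 = 2636 - 123561050 = -123558414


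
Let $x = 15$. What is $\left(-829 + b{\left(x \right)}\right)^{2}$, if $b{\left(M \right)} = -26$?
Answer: $731025$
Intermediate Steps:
$\left(-829 + b{\left(x \right)}\right)^{2} = \left(-829 - 26\right)^{2} = \left(-855\right)^{2} = 731025$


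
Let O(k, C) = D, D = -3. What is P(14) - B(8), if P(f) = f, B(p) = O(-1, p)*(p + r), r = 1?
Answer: 41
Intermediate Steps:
O(k, C) = -3
B(p) = -3 - 3*p (B(p) = -3*(p + 1) = -3*(1 + p) = -3 - 3*p)
P(14) - B(8) = 14 - (-3 - 3*8) = 14 - (-3 - 24) = 14 - 1*(-27) = 14 + 27 = 41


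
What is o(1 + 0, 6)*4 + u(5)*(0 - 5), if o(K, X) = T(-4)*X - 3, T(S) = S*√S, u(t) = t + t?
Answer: -62 - 192*I ≈ -62.0 - 192.0*I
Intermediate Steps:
u(t) = 2*t
T(S) = S^(3/2)
o(K, X) = -3 - 8*I*X (o(K, X) = (-4)^(3/2)*X - 3 = (-8*I)*X - 3 = -8*I*X - 3 = -3 - 8*I*X)
o(1 + 0, 6)*4 + u(5)*(0 - 5) = (-3 - 8*I*6)*4 + (2*5)*(0 - 5) = (-3 - 48*I)*4 + 10*(-5) = (-12 - 192*I) - 50 = -62 - 192*I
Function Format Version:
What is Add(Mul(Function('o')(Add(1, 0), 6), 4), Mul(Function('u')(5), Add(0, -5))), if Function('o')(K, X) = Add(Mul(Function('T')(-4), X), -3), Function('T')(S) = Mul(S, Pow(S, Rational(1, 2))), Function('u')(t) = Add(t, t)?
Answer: Add(-62, Mul(-192, I)) ≈ Add(-62.000, Mul(-192.00, I))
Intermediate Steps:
Function('u')(t) = Mul(2, t)
Function('T')(S) = Pow(S, Rational(3, 2))
Function('o')(K, X) = Add(-3, Mul(-8, I, X)) (Function('o')(K, X) = Add(Mul(Pow(-4, Rational(3, 2)), X), -3) = Add(Mul(Mul(-8, I), X), -3) = Add(Mul(-8, I, X), -3) = Add(-3, Mul(-8, I, X)))
Add(Mul(Function('o')(Add(1, 0), 6), 4), Mul(Function('u')(5), Add(0, -5))) = Add(Mul(Add(-3, Mul(-8, I, 6)), 4), Mul(Mul(2, 5), Add(0, -5))) = Add(Mul(Add(-3, Mul(-48, I)), 4), Mul(10, -5)) = Add(Add(-12, Mul(-192, I)), -50) = Add(-62, Mul(-192, I))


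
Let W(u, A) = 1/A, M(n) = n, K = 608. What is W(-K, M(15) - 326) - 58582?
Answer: -18219003/311 ≈ -58582.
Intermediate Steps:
W(-K, M(15) - 326) - 58582 = 1/(15 - 326) - 58582 = 1/(-311) - 58582 = -1/311 - 58582 = -18219003/311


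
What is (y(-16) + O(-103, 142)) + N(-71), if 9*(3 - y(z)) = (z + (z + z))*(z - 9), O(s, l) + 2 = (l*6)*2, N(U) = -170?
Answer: 4205/3 ≈ 1401.7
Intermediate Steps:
O(s, l) = -2 + 12*l (O(s, l) = -2 + (l*6)*2 = -2 + (6*l)*2 = -2 + 12*l)
y(z) = 3 - z*(-9 + z)/3 (y(z) = 3 - (z + (z + z))*(z - 9)/9 = 3 - (z + 2*z)*(-9 + z)/9 = 3 - 3*z*(-9 + z)/9 = 3 - z*(-9 + z)/3)
(y(-16) + O(-103, 142)) + N(-71) = ((3 + 3*(-16) - ⅓*(-16)²) + (-2 + 12*142)) - 170 = ((3 - 48 - ⅓*256) + (-2 + 1704)) - 170 = ((3 - 48 - 256/3) + 1702) - 170 = (-391/3 + 1702) - 170 = 4715/3 - 170 = 4205/3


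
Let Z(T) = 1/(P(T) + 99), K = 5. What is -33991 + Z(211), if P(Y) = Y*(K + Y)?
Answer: -1552538924/45675 ≈ -33991.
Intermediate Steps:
P(Y) = Y*(5 + Y)
Z(T) = 1/(99 + T*(5 + T)) (Z(T) = 1/(T*(5 + T) + 99) = 1/(99 + T*(5 + T)))
-33991 + Z(211) = -33991 + 1/(99 + 211*(5 + 211)) = -33991 + 1/(99 + 211*216) = -33991 + 1/(99 + 45576) = -33991 + 1/45675 = -1552538924/45675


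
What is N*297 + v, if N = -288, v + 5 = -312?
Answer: -85853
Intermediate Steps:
v = -317 (v = -5 - 312 = -317)
N*297 + v = -288*297 - 317 = -85536 - 317 = -85853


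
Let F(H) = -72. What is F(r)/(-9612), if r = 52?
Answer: 2/267 ≈ 0.0074906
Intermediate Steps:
F(r)/(-9612) = -72/(-9612) = -72*(-1/9612) = 2/267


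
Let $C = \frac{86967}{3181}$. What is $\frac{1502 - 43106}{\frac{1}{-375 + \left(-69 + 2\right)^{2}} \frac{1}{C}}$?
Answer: $- \frac{14885172229752}{3181} \approx -4.6794 \cdot 10^{9}$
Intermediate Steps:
$C = \frac{86967}{3181}$ ($C = 86967 \cdot \frac{1}{3181} = \frac{86967}{3181} \approx 27.34$)
$\frac{1502 - 43106}{\frac{1}{-375 + \left(-69 + 2\right)^{2}} \frac{1}{C}} = \frac{1502 - 43106}{\frac{1}{-375 + \left(-69 + 2\right)^{2}} \frac{1}{\frac{86967}{3181}}} = - \frac{41604}{\frac{1}{-375 + \left(-67\right)^{2}} \cdot \frac{3181}{86967}} = - \frac{41604}{\frac{1}{-375 + 4489} \cdot \frac{3181}{86967}} = - \frac{41604}{\frac{1}{4114} \cdot \frac{3181}{86967}} = - \frac{41604}{\frac{3181}{357782238}} = \left(-41604\right) \frac{357782238}{3181} = - \frac{14885172229752}{3181}$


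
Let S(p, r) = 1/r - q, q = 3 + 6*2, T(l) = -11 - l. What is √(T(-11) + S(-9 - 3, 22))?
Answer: I*√7238/22 ≈ 3.8671*I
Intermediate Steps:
q = 15 (q = 3 + 12 = 15)
S(p, r) = -15 + 1/r (S(p, r) = 1/r - 1*15 = 1/r - 15 = -15 + 1/r)
√(T(-11) + S(-9 - 3, 22)) = √((-11 - 1*(-11)) + (-15 + 1/22)) = √((-11 + 11) + (-15 + 1/22)) = √(0 - 329/22) = √(-329/22) = I*√7238/22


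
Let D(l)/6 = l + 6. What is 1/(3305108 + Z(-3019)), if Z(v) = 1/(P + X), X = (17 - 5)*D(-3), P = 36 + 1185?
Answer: 1437/4749440197 ≈ 3.0256e-7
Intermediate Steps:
P = 1221
D(l) = 36 + 6*l (D(l) = 6*(l + 6) = 6*(6 + l) = 36 + 6*l)
X = 216 (X = (17 - 5)*(36 + 6*(-3)) = 12*(36 - 18) = 12*18 = 216)
Z(v) = 1/1437 (Z(v) = 1/(1221 + 216) = 1/1437)
1/(3305108 + Z(-3019)) = 1/(3305108 + 1/1437) = 1/(4749440197/1437) = 1437/4749440197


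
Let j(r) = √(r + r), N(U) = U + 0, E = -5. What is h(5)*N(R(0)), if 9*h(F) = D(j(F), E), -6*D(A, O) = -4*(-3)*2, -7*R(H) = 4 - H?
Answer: 16/63 ≈ 0.25397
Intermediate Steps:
R(H) = -4/7 + H/7 (R(H) = -(4 - H)/7 = -4/7 + H/7)
N(U) = U
j(r) = √2*√r (j(r) = √(2*r) = √2*√r)
D(A, O) = -4 (D(A, O) = -(-4*(-3))*2/6 = -2*2 = -⅙*24 = -4)
h(F) = -4/9 (h(F) = (⅑)*(-4) = -4/9)
h(5)*N(R(0)) = -4*(-4/7 + (⅐)*0)/9 = -4*(-4/7 + 0)/9 = -4/9*(-4/7) = 16/63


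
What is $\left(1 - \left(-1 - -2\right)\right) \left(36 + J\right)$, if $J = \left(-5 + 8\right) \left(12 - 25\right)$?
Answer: $0$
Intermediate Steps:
$J = -39$ ($J = 3 \left(-13\right) = -39$)
$\left(1 - \left(-1 - -2\right)\right) \left(36 + J\right) = \left(1 - \left(-1 - -2\right)\right) \left(36 - 39\right) = \left(1 - \left(-1 + 2\right)\right) \left(-3\right) = \left(1 - 1\right) \left(-3\right) = 0 \left(-3\right) = 0$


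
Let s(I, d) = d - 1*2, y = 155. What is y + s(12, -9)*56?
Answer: -461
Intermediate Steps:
s(I, d) = -2 + d (s(I, d) = d - 2 = -2 + d)
y + s(12, -9)*56 = 155 + (-2 - 9)*56 = 155 - 11*56 = 155 - 616 = -461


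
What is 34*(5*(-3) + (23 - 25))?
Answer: -578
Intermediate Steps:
34*(5*(-3) + (23 - 25)) = 34*(-15 - 2) = 34*(-17) = -578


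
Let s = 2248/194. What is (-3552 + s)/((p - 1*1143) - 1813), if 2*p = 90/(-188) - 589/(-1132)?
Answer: 7308527072/6102072799 ≈ 1.1977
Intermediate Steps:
p = 2213/106408 (p = (90/(-188) - 589/(-1132))/2 = (90*(-1/188) - 589*(-1/1132))/2 = (-45/94 + 589/1132)/2 = (½)*(2213/53204) = 2213/106408 ≈ 0.020797)
s = 1124/97 (s = 2248*(1/194) = 1124/97 ≈ 11.588)
(-3552 + s)/((p - 1*1143) - 1813) = (-3552 + 1124/97)/((2213/106408 - 1*1143) - 1813) = -343420/(97*((2213/106408 - 1143) - 1813)) = -343420/(97*(-121622131/106408 - 1813)) = -343420/(97*(-314539835/106408)) = -343420/97*(-106408/314539835) = 7308527072/6102072799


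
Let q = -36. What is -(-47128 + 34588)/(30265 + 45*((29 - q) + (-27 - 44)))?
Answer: 2508/5999 ≈ 0.41807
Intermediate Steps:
-(-47128 + 34588)/(30265 + 45*((29 - q) + (-27 - 44))) = -(-47128 + 34588)/(30265 + 45*((29 - 1*(-36)) + (-27 - 44))) = -(-12540)/(30265 + 45*((29 + 36) - 71)) = -(-12540)/(30265 + 45*(65 - 71)) = -(-12540)/(30265 + 45*(-6)) = -(-12540)/(30265 - 270) = -(-12540)/29995 = -1*(-2508/5999) = 2508/5999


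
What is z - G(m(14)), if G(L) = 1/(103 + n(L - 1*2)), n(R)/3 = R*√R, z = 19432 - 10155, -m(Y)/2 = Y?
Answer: 2352730590/253609 - 90*I*√30/253609 ≈ 9277.0 - 0.0019437*I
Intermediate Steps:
m(Y) = -2*Y
z = 9277
n(R) = 3*R^(3/2) (n(R) = 3*(R*√R) = 3*R^(3/2))
G(L) = 1/(103 + 3*(-2 + L)^(3/2)) (G(L) = 1/(103 + 3*(L - 1*2)^(3/2)) = 1/(103 + 3*(L - 2)^(3/2)) = 1/(103 + 3*(-2 + L)^(3/2)))
z - G(m(14)) = 9277 - 1/(103 + 3*(-2 - 2*14)^(3/2)) = 9277 - 1/(103 + 3*(-2 - 28)^(3/2)) = 9277 - 1/(103 + 3*(-30)^(3/2)) = 9277 - 1/(103 + 3*(-30*I*√30)) = 9277 - 1/(103 - 90*I*√30)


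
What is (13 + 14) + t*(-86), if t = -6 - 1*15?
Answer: 1833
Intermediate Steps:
t = -21 (t = -6 - 15 = -21)
(13 + 14) + t*(-86) = (13 + 14) - 21*(-86) = 27 + 1806 = 1833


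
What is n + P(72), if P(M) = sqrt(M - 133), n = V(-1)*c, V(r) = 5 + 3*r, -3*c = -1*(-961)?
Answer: -1922/3 + I*sqrt(61) ≈ -640.67 + 7.8102*I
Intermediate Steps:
c = -961/3 (c = -(-1)*(-961)/3 = -1/3*961 = -961/3 ≈ -320.33)
n = -1922/3 (n = (5 + 3*(-1))*(-961/3) = (5 - 3)*(-961/3) = 2*(-961/3) = -1922/3 ≈ -640.67)
P(M) = sqrt(-133 + M)
n + P(72) = -1922/3 + sqrt(-133 + 72) = -1922/3 + sqrt(-61) = -1922/3 + I*sqrt(61)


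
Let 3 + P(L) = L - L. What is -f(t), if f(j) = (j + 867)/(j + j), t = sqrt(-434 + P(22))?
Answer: -1/2 + 867*I*sqrt(437)/874 ≈ -0.5 + 20.737*I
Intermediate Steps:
P(L) = -3 (P(L) = -3 + (L - L) = -3 + 0 = -3)
t = I*sqrt(437) (t = sqrt(-434 - 3) = sqrt(-437) = I*sqrt(437) ≈ 20.905*I)
f(j) = (867 + j)/(2*j) (f(j) = (867 + j)/((2*j)) = (867 + j)*(1/(2*j)) = (867 + j)/(2*j))
-f(t) = -(867 + I*sqrt(437))/(2*(I*sqrt(437))) = -(-I*sqrt(437)/437)*(867 + I*sqrt(437))/2 = -(-1)*I*sqrt(437)*(867 + I*sqrt(437))/874 = I*sqrt(437)*(867 + I*sqrt(437))/874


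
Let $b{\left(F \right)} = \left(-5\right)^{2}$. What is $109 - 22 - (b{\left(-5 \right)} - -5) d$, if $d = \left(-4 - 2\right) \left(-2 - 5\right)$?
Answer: $27829$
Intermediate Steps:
$d = 42$ ($d = \left(-6\right) \left(-7\right) = 42$)
$b{\left(F \right)} = 25$
$109 - 22 - (b{\left(-5 \right)} - -5) d = 109 - 22 - (25 - -5) 42 = 109 - 22 - (25 + 5) 42 = 109 - 22 \left(-1\right) 30 \cdot 42 = 109 - 22 \left(\left(-30\right) 42\right) = 109 - -27720 = 109 + 27720 = 27829$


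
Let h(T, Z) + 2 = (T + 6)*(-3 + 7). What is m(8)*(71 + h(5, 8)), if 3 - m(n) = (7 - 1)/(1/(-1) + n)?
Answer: 1695/7 ≈ 242.14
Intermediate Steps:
h(T, Z) = 22 + 4*T (h(T, Z) = -2 + (T + 6)*(-3 + 7) = -2 + (6 + T)*4 = -2 + (24 + 4*T) = 22 + 4*T)
m(n) = 3 - 6/(-1 + n) (m(n) = 3 - (7 - 1)/(1/(-1) + n) = 3 - 6/(-1 + n))
m(8)*(71 + h(5, 8)) = (3*(-3 + 8)/(-1 + 8))*(71 + (22 + 4*5)) = (3*5/7)*(71 + (22 + 20)) = (3*(⅐)*5)*(71 + 42) = (15/7)*113 = 1695/7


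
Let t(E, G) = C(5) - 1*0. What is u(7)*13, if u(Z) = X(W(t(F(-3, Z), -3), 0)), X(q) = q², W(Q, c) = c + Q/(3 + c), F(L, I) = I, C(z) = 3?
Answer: 13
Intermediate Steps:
t(E, G) = 3 (t(E, G) = 3 - 1*0 = 3 + 0 = 3)
u(Z) = 1 (u(Z) = ((3 + 0² + 3*0)/(3 + 0))² = ((3 + 0 + 0)/3)² = ((⅓)*3)² = 1² = 1)
u(7)*13 = 1*13 = 13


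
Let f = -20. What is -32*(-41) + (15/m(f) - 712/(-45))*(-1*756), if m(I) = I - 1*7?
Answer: -51148/5 ≈ -10230.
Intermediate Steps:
m(I) = -7 + I (m(I) = I - 7 = -7 + I)
-32*(-41) + (15/m(f) - 712/(-45))*(-1*756) = -32*(-41) + (15/(-7 - 20) - 712/(-45))*(-1*756) = 1312 + (15/(-27) - 712*(-1/45))*(-756) = 1312 + (15*(-1/27) + 712/45)*(-756) = 1312 + (-5/9 + 712/45)*(-756) = 1312 + (229/15)*(-756) = 1312 - 57708/5 = -51148/5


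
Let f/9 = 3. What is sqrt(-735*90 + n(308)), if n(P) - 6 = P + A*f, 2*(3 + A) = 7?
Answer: I*sqrt(263290)/2 ≈ 256.56*I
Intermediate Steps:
f = 27 (f = 9*3 = 27)
A = 1/2 (A = -3 + (1/2)*7 = -3 + 7/2 = 1/2 ≈ 0.50000)
n(P) = 39/2 + P (n(P) = 6 + (P + (1/2)*27) = 6 + (P + 27/2) = 6 + (27/2 + P) = 39/2 + P)
sqrt(-735*90 + n(308)) = sqrt(-735*90 + (39/2 + 308)) = sqrt(-66150 + 655/2) = sqrt(-131645/2) = I*sqrt(263290)/2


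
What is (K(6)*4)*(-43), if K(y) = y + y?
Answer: -2064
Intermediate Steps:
K(y) = 2*y
(K(6)*4)*(-43) = ((2*6)*4)*(-43) = (12*4)*(-43) = 48*(-43) = -2064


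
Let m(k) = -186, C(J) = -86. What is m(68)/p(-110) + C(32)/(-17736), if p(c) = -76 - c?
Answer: -823993/150756 ≈ -5.4657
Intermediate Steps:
m(68)/p(-110) + C(32)/(-17736) = -186/(-76 - 1*(-110)) - 86/(-17736) = -186/(-76 + 110) - 86*(-1/17736) = -186/34 + 43/8868 = -186*1/34 + 43/8868 = -93/17 + 43/8868 = -823993/150756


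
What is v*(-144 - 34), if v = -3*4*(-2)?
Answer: -4272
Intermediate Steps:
v = 24 (v = -12*(-2) = 24)
v*(-144 - 34) = 24*(-144 - 34) = 24*(-178) = -4272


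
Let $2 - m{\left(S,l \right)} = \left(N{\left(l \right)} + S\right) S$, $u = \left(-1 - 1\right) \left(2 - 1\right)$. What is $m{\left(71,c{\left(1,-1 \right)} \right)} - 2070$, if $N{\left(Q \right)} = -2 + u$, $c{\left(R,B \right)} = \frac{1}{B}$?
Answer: $-6825$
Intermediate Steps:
$u = -2$ ($u = \left(-2\right) 1 = -2$)
$N{\left(Q \right)} = -4$ ($N{\left(Q \right)} = -2 - 2 = -4$)
$m{\left(S,l \right)} = 2 - S \left(-4 + S\right)$ ($m{\left(S,l \right)} = 2 - \left(-4 + S\right) S = 2 - S \left(-4 + S\right)$)
$m{\left(71,c{\left(1,-1 \right)} \right)} - 2070 = \left(2 - 71^{2} + 4 \cdot 71\right) - 2070 = \left(2 - 5041 + 284\right) - 2070 = -4755 - 2070 = -6825$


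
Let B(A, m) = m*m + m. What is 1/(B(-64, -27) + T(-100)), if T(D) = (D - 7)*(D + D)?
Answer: 1/22102 ≈ 4.5245e-5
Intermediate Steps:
T(D) = 2*D*(-7 + D) (T(D) = (-7 + D)*(2*D) = 2*D*(-7 + D))
B(A, m) = m + m² (B(A, m) = m² + m = m + m²)
1/(B(-64, -27) + T(-100)) = 1/(-27*(1 - 27) + 2*(-100)*(-7 - 100)) = 1/(-27*(-26) + 2*(-100)*(-107)) = 1/(702 + 21400) = 1/22102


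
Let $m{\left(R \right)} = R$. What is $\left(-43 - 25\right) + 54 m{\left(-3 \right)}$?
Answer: $-230$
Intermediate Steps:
$\left(-43 - 25\right) + 54 m{\left(-3 \right)} = \left(-43 - 25\right) + 54 \left(-3\right) = -68 - 162 = -230$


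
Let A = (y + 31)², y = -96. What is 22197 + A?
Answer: 26422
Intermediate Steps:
A = 4225 (A = (-96 + 31)² = (-65)² = 4225)
22197 + A = 22197 + 4225 = 26422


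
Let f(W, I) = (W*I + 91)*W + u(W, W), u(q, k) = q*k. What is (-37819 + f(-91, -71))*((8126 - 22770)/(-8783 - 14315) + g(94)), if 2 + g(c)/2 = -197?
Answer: 2871771168600/11549 ≈ 2.4866e+8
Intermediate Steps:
g(c) = -398 (g(c) = -4 + 2*(-197) = -4 - 394 = -398)
u(q, k) = k*q
f(W, I) = W² + W*(91 + I*W) (f(W, I) = (W*I + 91)*W + W*W = (I*W + 91)*W + W² = (91 + I*W)*W + W² = W*(91 + I*W) + W² = W² + W*(91 + I*W))
(-37819 + f(-91, -71))*((8126 - 22770)/(-8783 - 14315) + g(94)) = (-37819 - 91*(91 - 91 - 71*(-91)))*((8126 - 22770)/(-8783 - 14315) - 398) = (-37819 - 91*(91 - 91 + 6461))*(-14644/(-23098) - 398) = (-37819 - 91*6461)*(-14644*(-1/23098) - 398) = (-37819 - 587951)*(7322/11549 - 398) = -625770*(-4589180/11549) = 2871771168600/11549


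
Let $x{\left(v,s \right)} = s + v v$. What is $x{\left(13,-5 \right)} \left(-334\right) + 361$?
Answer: $-54415$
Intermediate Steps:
$x{\left(v,s \right)} = s + v^{2}$
$x{\left(13,-5 \right)} \left(-334\right) + 361 = \left(-5 + 13^{2}\right) \left(-334\right) + 361 = \left(-5 + 169\right) \left(-334\right) + 361 = 164 \left(-334\right) + 361 = -54776 + 361 = -54415$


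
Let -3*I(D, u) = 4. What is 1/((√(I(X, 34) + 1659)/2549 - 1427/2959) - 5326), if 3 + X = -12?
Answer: -909057471701346297/4842078494039152411750 - 22318230869*√14919/4842078494039152411750 ≈ -0.00018774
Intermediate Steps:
X = -15 (X = -3 - 12 = -15)
I(D, u) = -4/3 (I(D, u) = -⅓*4 = -4/3)
1/((√(I(X, 34) + 1659)/2549 - 1427/2959) - 5326) = 1/((√(-4/3 + 1659)/2549 - 1427/2959) - 5326) = 1/((√(4973/3)*(1/2549) - 1427*1/2959) - 5326) = 1/(((√14919/3)*(1/2549) - 1427/2959) - 5326) = 1/((√14919/7647 - 1427/2959) - 5326) = 1/((-1427/2959 + √14919/7647) - 5326) = 1/(-15761061/2959 + √14919/7647)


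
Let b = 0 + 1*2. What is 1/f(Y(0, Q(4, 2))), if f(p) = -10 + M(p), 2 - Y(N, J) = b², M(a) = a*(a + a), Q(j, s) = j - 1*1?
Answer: -½ ≈ -0.50000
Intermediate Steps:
Q(j, s) = -1 + j (Q(j, s) = j - 1 = -1 + j)
b = 2 (b = 0 + 2 = 2)
M(a) = 2*a² (M(a) = a*(2*a) = 2*a²)
Y(N, J) = -2 (Y(N, J) = 2 - 1*2² = 2 - 1*4 = 2 - 4 = -2)
f(p) = -10 + 2*p²
1/f(Y(0, Q(4, 2))) = 1/(-10 + 2*(-2)²) = 1/(-10 + 2*4) = 1/(-10 + 8) = 1/(-2) = -½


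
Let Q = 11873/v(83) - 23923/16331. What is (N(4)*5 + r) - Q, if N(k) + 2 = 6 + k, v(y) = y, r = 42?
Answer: -80763568/1355473 ≈ -59.583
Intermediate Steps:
N(k) = 4 + k (N(k) = -2 + (6 + k) = 4 + k)
Q = 191912354/1355473 (Q = 11873/83 - 23923/16331 = 191912354/1355473 ≈ 141.58)
(N(4)*5 + r) - Q = ((4 + 4)*5 + 42) - 1*191912354/1355473 = (8*5 + 42) - 191912354/1355473 = (40 + 42) - 191912354/1355473 = 82 - 191912354/1355473 = -80763568/1355473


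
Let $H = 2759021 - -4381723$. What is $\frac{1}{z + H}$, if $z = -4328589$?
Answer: $\frac{1}{2812155} \approx 3.556 \cdot 10^{-7}$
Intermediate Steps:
$H = 7140744$ ($H = 2759021 + 4381723 = 7140744$)
$\frac{1}{z + H} = \frac{1}{-4328589 + 7140744} = \frac{1}{2812155}$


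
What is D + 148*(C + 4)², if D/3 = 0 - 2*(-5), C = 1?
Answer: 3730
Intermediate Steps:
D = 30 (D = 3*(0 - 2*(-5)) = 3*(0 + 10) = 3*10 = 30)
D + 148*(C + 4)² = 30 + 148*(1 + 4)² = 30 + 148*5² = 30 + 148*25 = 30 + 3700 = 3730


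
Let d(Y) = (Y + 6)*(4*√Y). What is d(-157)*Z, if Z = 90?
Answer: -54360*I*√157 ≈ -6.8113e+5*I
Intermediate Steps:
d(Y) = 4*√Y*(6 + Y) (d(Y) = (6 + Y)*(4*√Y) = 4*√Y*(6 + Y))
d(-157)*Z = (4*√(-157)*(6 - 157))*90 = (4*(I*√157)*(-151))*90 = -604*I*√157*90 = -54360*I*√157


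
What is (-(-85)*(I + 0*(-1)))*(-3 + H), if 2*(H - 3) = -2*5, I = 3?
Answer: -1275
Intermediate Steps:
H = -2 (H = 3 + (-2*5)/2 = 3 + (½)*(-10) = 3 - 5 = -2)
(-(-85)*(I + 0*(-1)))*(-3 + H) = (-(-85)*(3 + 0*(-1)))*(-3 - 2) = -(-85)*(3 + 0)*(-5) = -(-85)*3*(-5) = -17*(-15)*(-5) = 255*(-5) = -1275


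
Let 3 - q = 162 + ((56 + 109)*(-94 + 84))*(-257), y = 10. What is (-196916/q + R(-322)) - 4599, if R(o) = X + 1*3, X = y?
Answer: -1945225558/424209 ≈ -4585.5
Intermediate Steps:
X = 10
R(o) = 13 (R(o) = 10 + 1*3 = 10 + 3 = 13)
q = -424209 (q = 3 - (162 + ((56 + 109)*(-94 + 84))*(-257)) = 3 - (162 + (165*(-10))*(-257)) = 3 - (162 - 1650*(-257)) = 3 - (162 + 424050) = 3 - 1*424212 = 3 - 424212 = -424209)
(-196916/q + R(-322)) - 4599 = (-196916/(-424209) + 13) - 4599 = (-196916*(-1/424209) + 13) - 4599 = (196916/424209 + 13) - 4599 = 5711633/424209 - 4599 = -1945225558/424209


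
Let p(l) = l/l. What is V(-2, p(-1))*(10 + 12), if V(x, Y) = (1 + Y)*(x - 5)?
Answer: -308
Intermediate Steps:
p(l) = 1
V(x, Y) = (1 + Y)*(-5 + x)
V(-2, p(-1))*(10 + 12) = (-5 - 2 - 5*1 + 1*(-2))*(10 + 12) = (-5 - 2 - 5 - 2)*22 = -14*22 = -308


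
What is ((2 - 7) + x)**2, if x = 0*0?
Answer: 25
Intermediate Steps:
x = 0
((2 - 7) + x)**2 = ((2 - 7) + 0)**2 = (-5 + 0)**2 = (-5)**2 = 25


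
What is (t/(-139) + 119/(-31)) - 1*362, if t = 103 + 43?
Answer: -1580925/4309 ≈ -366.89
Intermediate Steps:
t = 146
(t/(-139) + 119/(-31)) - 1*362 = (146/(-139) + 119/(-31)) - 1*362 = (146*(-1/139) + 119*(-1/31)) - 362 = (-146/139 - 119/31) - 362 = -21067/4309 - 362 = -1580925/4309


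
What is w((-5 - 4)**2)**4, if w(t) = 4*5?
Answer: 160000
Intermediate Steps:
w(t) = 20
w((-5 - 4)**2)**4 = 20**4 = 160000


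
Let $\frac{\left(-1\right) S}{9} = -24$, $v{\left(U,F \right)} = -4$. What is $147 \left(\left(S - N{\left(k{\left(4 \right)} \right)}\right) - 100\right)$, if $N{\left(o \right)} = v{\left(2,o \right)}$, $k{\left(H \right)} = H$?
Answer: $17640$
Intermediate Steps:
$S = 216$ ($S = \left(-9\right) \left(-24\right) = 216$)
$N{\left(o \right)} = -4$
$147 \left(\left(S - N{\left(k{\left(4 \right)} \right)}\right) - 100\right) = 147 \left(\left(216 - -4\right) - 100\right) = 147 \left(\left(216 + 4\right) - 100\right) = 147 \left(220 - 100\right) = 147 \cdot 120 = 17640$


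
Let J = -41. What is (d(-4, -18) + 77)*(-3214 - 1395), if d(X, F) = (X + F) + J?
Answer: -64526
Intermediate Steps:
d(X, F) = -41 + F + X (d(X, F) = (X + F) - 41 = (F + X) - 41 = -41 + F + X)
(d(-4, -18) + 77)*(-3214 - 1395) = ((-41 - 18 - 4) + 77)*(-3214 - 1395) = (-63 + 77)*(-4609) = 14*(-4609) = -64526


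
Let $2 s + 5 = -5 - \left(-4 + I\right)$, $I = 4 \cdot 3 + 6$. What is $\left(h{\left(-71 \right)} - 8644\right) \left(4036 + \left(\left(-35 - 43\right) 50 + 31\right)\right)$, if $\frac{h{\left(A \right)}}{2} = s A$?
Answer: $-1158980$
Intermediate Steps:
$I = 18$ ($I = 12 + 6 = 18$)
$s = -12$ ($s = - \frac{5}{2} + \frac{-5 + \left(4 - 18\right)}{2} = - \frac{5}{2} + \frac{-5 - 14}{2} = - \frac{5}{2} + \frac{1}{2} \left(-19\right) = - \frac{5}{2} - \frac{19}{2} = -12$)
$h{\left(A \right)} = - 24 A$ ($h{\left(A \right)} = 2 \left(- 12 A\right) = - 24 A$)
$\left(h{\left(-71 \right)} - 8644\right) \left(4036 + \left(\left(-35 - 43\right) 50 + 31\right)\right) = \left(\left(-24\right) \left(-71\right) - 8644\right) \left(4036 + \left(\left(-35 - 43\right) 50 + 31\right)\right) = \left(1704 - 8644\right) \left(4036 + \left(\left(-78\right) 50 + 31\right)\right) = - 6940 \left(4036 + \left(-3900 + 31\right)\right) = - 6940 \left(4036 - 3869\right) = \left(-6940\right) 167 = -1158980$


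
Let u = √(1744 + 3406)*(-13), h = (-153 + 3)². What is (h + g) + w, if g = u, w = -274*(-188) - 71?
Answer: 73941 - 65*√206 ≈ 73008.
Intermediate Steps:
h = 22500 (h = (-150)² = 22500)
u = -65*√206 (u = √5150*(-13) = (5*√206)*(-13) = -65*√206 ≈ -932.93)
w = 51441 (w = 51512 - 71 = 51441)
g = -65*√206 ≈ -932.93
(h + g) + w = (22500 - 65*√206) + 51441 = 73941 - 65*√206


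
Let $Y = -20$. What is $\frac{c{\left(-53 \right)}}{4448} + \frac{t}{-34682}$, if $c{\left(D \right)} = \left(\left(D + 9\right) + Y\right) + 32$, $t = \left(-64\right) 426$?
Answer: $\frac{1877507}{2410399} \approx 0.77892$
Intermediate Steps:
$t = -27264$
$c{\left(D \right)} = 21 + D$ ($c{\left(D \right)} = \left(\left(D + 9\right) - 20\right) + 32 = \left(\left(9 + D\right) - 20\right) + 32 = \left(-11 + D\right) + 32 = 21 + D$)
$\frac{c{\left(-53 \right)}}{4448} + \frac{t}{-34682} = \frac{21 - 53}{4448} - \frac{27264}{-34682} = \left(-32\right) \frac{1}{4448} - - \frac{13632}{17341} = - \frac{1}{139} + \frac{13632}{17341} = \frac{1877507}{2410399}$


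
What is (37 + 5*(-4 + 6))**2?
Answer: 2209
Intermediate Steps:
(37 + 5*(-4 + 6))**2 = (37 + 5*2)**2 = (37 + 10)**2 = 47**2 = 2209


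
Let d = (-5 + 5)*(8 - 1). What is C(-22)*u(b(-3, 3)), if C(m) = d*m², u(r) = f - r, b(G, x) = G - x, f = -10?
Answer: 0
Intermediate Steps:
u(r) = -10 - r
d = 0 (d = 0*7 = 0)
C(m) = 0 (C(m) = 0*m² = 0)
C(-22)*u(b(-3, 3)) = 0*(-10 - (-3 - 1*3)) = 0*(-10 - (-3 - 3)) = 0*(-10 - 1*(-6)) = 0*(-10 + 6) = 0*(-4) = 0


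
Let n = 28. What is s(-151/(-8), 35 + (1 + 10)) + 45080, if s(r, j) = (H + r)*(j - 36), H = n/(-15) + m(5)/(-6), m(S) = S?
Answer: 180967/4 ≈ 45242.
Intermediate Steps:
H = -27/10 (H = 28/(-15) + 5/(-6) = 28*(-1/15) + 5*(-⅙) = -28/15 - ⅚ = -27/10 ≈ -2.7000)
s(r, j) = (-36 + j)*(-27/10 + r) (s(r, j) = (-27/10 + r)*(j - 36) = (-27/10 + r)*(-36 + j) = (-36 + j)*(-27/10 + r))
s(-151/(-8), 35 + (1 + 10)) + 45080 = (486/5 - (-5436)/(-8) - 27*(35 + (1 + 10))/10 + (35 + (1 + 10))*(-151/(-8))) + 45080 = (486/5 - (-5436)*(-1)/8 - 27*(35 + 11)/10 + (35 + 11)*(-151*(-⅛))) + 45080 = (486/5 - 36*151/8 - 27/10*46 + 46*(151/8)) + 45080 = (486/5 - 1359/2 - 621/5 + 3473/4) + 45080 = 647/4 + 45080 = 180967/4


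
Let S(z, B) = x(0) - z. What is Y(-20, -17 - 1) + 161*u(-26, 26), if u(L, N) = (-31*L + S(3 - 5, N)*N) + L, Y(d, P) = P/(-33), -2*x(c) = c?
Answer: 1473478/11 ≈ 1.3395e+5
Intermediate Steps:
x(c) = -c/2
Y(d, P) = -P/33 (Y(d, P) = P*(-1/33) = -P/33)
S(z, B) = -z (S(z, B) = -1/2*0 - z = 0 - z = -z)
u(L, N) = -30*L + 2*N (u(L, N) = (-31*L + (-(3 - 5))*N) + L = (-31*L + (-1*(-2))*N) + L = (-31*L + 2*N) + L = -30*L + 2*N)
Y(-20, -17 - 1) + 161*u(-26, 26) = -(-17 - 1)/33 + 161*(-30*(-26) + 2*26) = -1/33*(-18) + 161*(780 + 52) = 6/11 + 161*832 = 6/11 + 133952 = 1473478/11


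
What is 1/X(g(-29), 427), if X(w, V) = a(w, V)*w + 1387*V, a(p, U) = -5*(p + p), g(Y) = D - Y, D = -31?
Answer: 1/592209 ≈ 1.6886e-6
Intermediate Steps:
g(Y) = -31 - Y
a(p, U) = -10*p
X(w, V) = -10*w**2 + 1387*V (X(w, V) = (-10*w)*w + 1387*V = -10*w**2 + 1387*V)
1/X(g(-29), 427) = 1/(-10*(-31 - 1*(-29))**2 + 1387*427) = 1/(-10*(-31 + 29)**2 + 592249) = 1/(-10*(-2)**2 + 592249) = 1/(-10*4 + 592249) = 1/(-40 + 592249) = 1/592209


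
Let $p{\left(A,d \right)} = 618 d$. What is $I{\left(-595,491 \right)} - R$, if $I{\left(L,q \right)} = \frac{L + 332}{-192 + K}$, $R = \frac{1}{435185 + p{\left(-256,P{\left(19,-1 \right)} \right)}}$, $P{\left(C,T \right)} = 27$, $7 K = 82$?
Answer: $\frac{831893249}{570261202} \approx 1.4588$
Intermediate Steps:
$K = \frac{82}{7}$ ($K = \frac{1}{7} \cdot 82 = \frac{82}{7} \approx 11.714$)
$R = \frac{1}{451871}$ ($R = \frac{1}{435185 + 618 \cdot 27} = \frac{1}{435185 + 16686} = \frac{1}{451871} \approx 2.213 \cdot 10^{-6}$)
$I{\left(L,q \right)} = - \frac{1162}{631} - \frac{7 L}{1262}$ ($I{\left(L,q \right)} = \frac{L + 332}{-192 + \frac{82}{7}} = \frac{332 + L}{- \frac{1262}{7}} = \left(332 + L\right) \left(- \frac{7}{1262}\right) = - \frac{1162}{631} - \frac{7 L}{1262}$)
$I{\left(-595,491 \right)} - R = \left(- \frac{1162}{631} - - \frac{4165}{1262}\right) - \frac{1}{451871} = \left(- \frac{1162}{631} + \frac{4165}{1262}\right) - \frac{1}{451871} = \frac{1841}{1262} - \frac{1}{451871} = \frac{831893249}{570261202}$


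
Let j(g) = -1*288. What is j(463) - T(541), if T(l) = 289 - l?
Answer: -36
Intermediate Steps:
j(g) = -288
j(463) - T(541) = -288 - (289 - 1*541) = -288 - (289 - 541) = -288 - 1*(-252) = -288 + 252 = -36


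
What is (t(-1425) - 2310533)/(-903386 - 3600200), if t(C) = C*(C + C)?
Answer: -1750717/4503586 ≈ -0.38874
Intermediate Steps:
t(C) = 2*C² (t(C) = C*(2*C) = 2*C²)
(t(-1425) - 2310533)/(-903386 - 3600200) = (2*(-1425)² - 2310533)/(-903386 - 3600200) = (2*2030625 - 2310533)/(-4503586) = (4061250 - 2310533)*(-1/4503586) = 1750717*(-1/4503586) = -1750717/4503586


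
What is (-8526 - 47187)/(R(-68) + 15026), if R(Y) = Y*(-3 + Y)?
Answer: -18571/6618 ≈ -2.8061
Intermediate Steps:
(-8526 - 47187)/(R(-68) + 15026) = (-8526 - 47187)/(-68*(-3 - 68) + 15026) = -55713/(-68*(-71) + 15026) = -55713/(4828 + 15026) = -55713/19854 = -55713*1/19854 = -18571/6618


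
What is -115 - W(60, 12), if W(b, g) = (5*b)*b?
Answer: -18115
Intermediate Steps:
W(b, g) = 5*b**2
-115 - W(60, 12) = -115 - 5*60**2 = -115 - 5*3600 = -115 - 1*18000 = -115 - 18000 = -18115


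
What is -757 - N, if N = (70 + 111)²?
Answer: -33518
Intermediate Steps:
N = 32761 (N = 181² = 32761)
-757 - N = -757 - 1*32761 = -757 - 32761 = -33518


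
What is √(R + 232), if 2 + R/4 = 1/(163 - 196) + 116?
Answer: 10*√7491/33 ≈ 26.227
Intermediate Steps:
R = 15044/33 (R = -8 + 4*(1/(163 - 196) + 116) = -8 + 4*(1/(-33) + 116) = -8 + 4*(-1/33 + 116) = -8 + 4*(3827/33) = -8 + 15308/33 = 15044/33 ≈ 455.88)
√(R + 232) = √(15044/33 + 232) = √(22700/33) = 10*√7491/33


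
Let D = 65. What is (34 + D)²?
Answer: 9801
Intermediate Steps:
(34 + D)² = (34 + 65)² = 99² = 9801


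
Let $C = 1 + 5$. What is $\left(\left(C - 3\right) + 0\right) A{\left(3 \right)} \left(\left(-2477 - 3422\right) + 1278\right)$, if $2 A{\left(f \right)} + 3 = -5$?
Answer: $55452$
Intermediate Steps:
$A{\left(f \right)} = -4$ ($A{\left(f \right)} = - \frac{3}{2} + \frac{1}{2} \left(-5\right) = - \frac{3}{2} - \frac{5}{2} = -4$)
$C = 6$
$\left(\left(C - 3\right) + 0\right) A{\left(3 \right)} \left(\left(-2477 - 3422\right) + 1278\right) = \left(\left(6 - 3\right) + 0\right) \left(-4\right) \left(\left(-2477 - 3422\right) + 1278\right) = \left(3 + 0\right) \left(-4\right) \left(-5899 + 1278\right) = 3 \left(-4\right) \left(-4621\right) = \left(-12\right) \left(-4621\right) = 55452$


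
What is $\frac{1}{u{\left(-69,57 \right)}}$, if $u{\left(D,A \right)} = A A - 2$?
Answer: $\frac{1}{3247} \approx 0.00030798$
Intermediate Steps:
$u{\left(D,A \right)} = -2 + A^{2}$ ($u{\left(D,A \right)} = A^{2} - 2 = -2 + A^{2}$)
$\frac{1}{u{\left(-69,57 \right)}} = \frac{1}{-2 + 57^{2}} = \frac{1}{-2 + 3249} = \frac{1}{3247}$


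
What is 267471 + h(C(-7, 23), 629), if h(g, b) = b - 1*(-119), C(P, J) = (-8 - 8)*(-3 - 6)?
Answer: 268219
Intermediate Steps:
C(P, J) = 144 (C(P, J) = -16*(-9) = 144)
h(g, b) = 119 + b (h(g, b) = b + 119 = 119 + b)
267471 + h(C(-7, 23), 629) = 267471 + (119 + 629) = 267471 + 748 = 268219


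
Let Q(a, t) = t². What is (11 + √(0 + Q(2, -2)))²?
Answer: 169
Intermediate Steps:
(11 + √(0 + Q(2, -2)))² = (11 + √(0 + (-2)²))² = (11 + √(0 + 4))² = (11 + √4)² = (11 + 2)² = 13² = 169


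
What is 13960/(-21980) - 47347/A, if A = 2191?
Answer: -7651953/343987 ≈ -22.245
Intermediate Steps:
13960/(-21980) - 47347/A = 13960/(-21980) - 47347/2191 = 13960*(-1/21980) - 47347*1/2191 = -698/1099 - 47347/2191 = -7651953/343987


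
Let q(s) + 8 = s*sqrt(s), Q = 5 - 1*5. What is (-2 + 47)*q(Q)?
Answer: -360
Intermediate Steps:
Q = 0 (Q = 5 - 5 = 0)
q(s) = -8 + s**(3/2) (q(s) = -8 + s*sqrt(s) = -8 + s**(3/2))
(-2 + 47)*q(Q) = (-2 + 47)*(-8 + 0**(3/2)) = 45*(-8 + 0) = 45*(-8) = -360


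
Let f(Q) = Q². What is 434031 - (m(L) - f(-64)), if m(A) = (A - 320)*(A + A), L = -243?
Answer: 164509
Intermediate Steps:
m(A) = 2*A*(-320 + A) (m(A) = (-320 + A)*(2*A) = 2*A*(-320 + A))
434031 - (m(L) - f(-64)) = 434031 - (2*(-243)*(-320 - 243) - 1*(-64)²) = 434031 - (2*(-243)*(-563) - 1*4096) = 434031 - (273618 - 4096) = 434031 - 1*269522 = 434031 - 269522 = 164509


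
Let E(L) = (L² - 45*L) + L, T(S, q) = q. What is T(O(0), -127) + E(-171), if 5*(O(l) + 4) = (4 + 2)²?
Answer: 36638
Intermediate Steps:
O(l) = 16/5 (O(l) = -4 + (4 + 2)²/5 = -4 + (⅕)*6² = -4 + (⅕)*36 = -4 + 36/5 = 16/5)
E(L) = L² - 44*L
T(O(0), -127) + E(-171) = -127 - 171*(-44 - 171) = -127 - 171*(-215) = -127 + 36765 = 36638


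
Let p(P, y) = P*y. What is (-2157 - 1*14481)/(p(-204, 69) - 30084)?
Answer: 2773/7360 ≈ 0.37677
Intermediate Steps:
(-2157 - 1*14481)/(p(-204, 69) - 30084) = (-2157 - 1*14481)/(-204*69 - 30084) = (-2157 - 14481)/(-14076 - 30084) = -16638/(-44160) = -16638*(-1/44160) = 2773/7360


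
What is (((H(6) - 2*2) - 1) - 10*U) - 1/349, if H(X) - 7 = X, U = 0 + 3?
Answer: -7679/349 ≈ -22.003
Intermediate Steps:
U = 3
H(X) = 7 + X
(((H(6) - 2*2) - 1) - 10*U) - 1/349 = ((((7 + 6) - 2*2) - 1) - 10*3) - 1/349 = (((13 - 4) - 1) - 30) - 1*1/349 = ((9 - 1) - 30) - 1/349 = (8 - 30) - 1/349 = -22 - 1/349 = -7679/349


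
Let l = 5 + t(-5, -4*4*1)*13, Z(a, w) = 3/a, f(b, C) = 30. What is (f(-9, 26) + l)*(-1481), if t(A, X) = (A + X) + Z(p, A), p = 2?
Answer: 647197/2 ≈ 3.2360e+5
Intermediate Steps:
t(A, X) = 3/2 + A + X (t(A, X) = (A + X) + 3/2 = 3/2 + A + X)
l = -497/2 (l = 5 + (3/2 - 5 - 4*4*1)*13 = 5 + (3/2 - 5 - 16*1)*13 = 5 + (3/2 - 5 - 16)*13 = 5 - 39/2*13 = 5 - 507/2 = -497/2 ≈ -248.50)
(f(-9, 26) + l)*(-1481) = (30 - 497/2)*(-1481) = -437/2*(-1481) = 647197/2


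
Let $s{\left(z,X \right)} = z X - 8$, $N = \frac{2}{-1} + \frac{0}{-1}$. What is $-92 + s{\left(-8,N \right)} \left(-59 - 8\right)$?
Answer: $-628$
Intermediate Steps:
$N = -2$ ($N = 2 \left(-1\right) + 0 \left(-1\right) = -2 + 0 = -2$)
$s{\left(z,X \right)} = -8 + X z$ ($s{\left(z,X \right)} = X z - 8 = -8 + X z$)
$-92 + s{\left(-8,N \right)} \left(-59 - 8\right) = -92 + \left(-8 - -16\right) \left(-59 - 8\right) = -92 + \left(-8 + 16\right) \left(-67\right) = -92 + 8 \left(-67\right) = -92 - 536 = -628$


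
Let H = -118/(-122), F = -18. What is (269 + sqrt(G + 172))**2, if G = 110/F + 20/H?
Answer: (47613 + sqrt(5844953))**2/31329 ≈ 79896.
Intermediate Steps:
H = 59/61 (H = -118*(-1/122) = 59/61 ≈ 0.96721)
G = 7735/531 (G = 110/(-18) + 20/(59/61) = 110*(-1/18) + 20*(61/59) = -55/9 + 1220/59 = 7735/531 ≈ 14.567)
(269 + sqrt(G + 172))**2 = (269 + sqrt(7735/531 + 172))**2 = (269 + sqrt(99067/531))**2 = (269 + sqrt(5844953)/177)**2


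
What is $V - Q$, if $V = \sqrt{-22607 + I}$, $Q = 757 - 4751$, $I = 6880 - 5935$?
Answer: $3994 + i \sqrt{21662} \approx 3994.0 + 147.18 i$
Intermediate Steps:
$I = 945$
$Q = -3994$ ($Q = 757 - 4751 = -3994$)
$V = i \sqrt{21662}$ ($V = \sqrt{-22607 + 945} = \sqrt{-21662} = i \sqrt{21662} \approx 147.18 i$)
$V - Q = i \sqrt{21662} - -3994 = i \sqrt{21662} + 3994 = 3994 + i \sqrt{21662}$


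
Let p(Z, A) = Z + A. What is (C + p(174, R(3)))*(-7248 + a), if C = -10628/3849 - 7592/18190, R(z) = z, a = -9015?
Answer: -32986272558291/11668885 ≈ -2.8269e+6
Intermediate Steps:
C = -111272464/35006655 (C = -10628*1/3849 - 7592*1/18190 = -10628/3849 - 3796/9095 = -111272464/35006655 ≈ -3.1786)
p(Z, A) = A + Z
(C + p(174, R(3)))*(-7248 + a) = (-111272464/35006655 + (3 + 174))*(-7248 - 9015) = (-111272464/35006655 + 177)*(-16263) = (6084905471/35006655)*(-16263) = -32986272558291/11668885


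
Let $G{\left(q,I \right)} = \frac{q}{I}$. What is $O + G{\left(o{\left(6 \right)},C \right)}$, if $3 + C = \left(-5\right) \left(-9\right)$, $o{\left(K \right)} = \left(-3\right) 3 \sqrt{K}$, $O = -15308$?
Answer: $-15308 - \frac{3 \sqrt{6}}{14} \approx -15309.0$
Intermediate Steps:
$o{\left(K \right)} = - 9 \sqrt{K}$
$C = 42$ ($C = -3 - -45 = -3 + 45 = 42$)
$O + G{\left(o{\left(6 \right)},C \right)} = -15308 + \frac{\left(-9\right) \sqrt{6}}{42} = -15308 + - 9 \sqrt{6} \cdot \frac{1}{42} = -15308 - \frac{3 \sqrt{6}}{14}$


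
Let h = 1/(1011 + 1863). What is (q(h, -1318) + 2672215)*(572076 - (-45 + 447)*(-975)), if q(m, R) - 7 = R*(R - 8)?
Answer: 4260888877140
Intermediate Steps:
h = 1/2874 ≈ 0.00034795
q(m, R) = 7 + R*(-8 + R) (q(m, R) = 7 + R*(R - 8) = 7 + R*(-8 + R))
(q(h, -1318) + 2672215)*(572076 - (-45 + 447)*(-975)) = ((7 + (-1318)² - 8*(-1318)) + 2672215)*(572076 - (-45 + 447)*(-975)) = ((7 + 1737124 + 10544) + 2672215)*(572076 - 402*(-975)) = (1747675 + 2672215)*(572076 - 1*(-391950)) = 4419890*(572076 + 391950) = 4419890*964026 = 4260888877140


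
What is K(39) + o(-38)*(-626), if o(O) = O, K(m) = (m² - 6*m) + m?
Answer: 25114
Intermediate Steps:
K(m) = m² - 5*m
K(39) + o(-38)*(-626) = 39*(-5 + 39) - 38*(-626) = 39*34 + 23788 = 1326 + 23788 = 25114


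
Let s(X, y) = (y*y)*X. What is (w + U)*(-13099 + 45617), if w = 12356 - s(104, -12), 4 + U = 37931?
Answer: 1148113026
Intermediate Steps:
U = 37927 (U = -4 + 37931 = 37927)
s(X, y) = X*y² (s(X, y) = y²*X = X*y²)
w = -2620 (w = 12356 - 104*(-12)² = 12356 - 104*144 = 12356 - 1*14976 = 12356 - 14976 = -2620)
(w + U)*(-13099 + 45617) = (-2620 + 37927)*(-13099 + 45617) = 35307*32518 = 1148113026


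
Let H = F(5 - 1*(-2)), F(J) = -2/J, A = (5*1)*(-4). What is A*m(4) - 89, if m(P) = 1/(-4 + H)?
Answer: -253/3 ≈ -84.333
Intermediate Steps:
A = -20 (A = 5*(-4) = -20)
H = -2/7 (H = -2/(5 - 1*(-2)) = -2/(5 + 2) = -2/7 ≈ -0.28571)
m(P) = -7/30 (m(P) = 1/(-4 - 2/7) = 1/(-30/7) = -7/30)
A*m(4) - 89 = -20*(-7/30) - 89 = 14/3 - 89 = -253/3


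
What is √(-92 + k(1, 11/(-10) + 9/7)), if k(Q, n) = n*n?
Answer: I*√450631/70 ≈ 9.5899*I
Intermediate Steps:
k(Q, n) = n²
√(-92 + k(1, 11/(-10) + 9/7)) = √(-92 + (11/(-10) + 9/7)²) = √(-92 + (11*(-⅒) + 9*(⅐))²) = √(-92 + (-11/10 + 9/7)²) = √(-92 + (13/70)²) = √(-92 + 169/4900) = √(-450631/4900) = I*√450631/70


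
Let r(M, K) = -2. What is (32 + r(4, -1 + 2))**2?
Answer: 900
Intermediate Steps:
(32 + r(4, -1 + 2))**2 = (32 - 2)**2 = 30**2 = 900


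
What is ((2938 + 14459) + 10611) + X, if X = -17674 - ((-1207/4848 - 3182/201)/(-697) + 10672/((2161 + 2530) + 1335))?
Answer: 306432300350033/29657974512 ≈ 10332.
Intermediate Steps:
X = -524228249782063/29657974512 (X = -17674 - ((-1207*1/4848 - 3182*1/201)*(-1/697) + 10672/(4691 + 1335)) = -17674 - ((-1207/4848 - 3182/201)*(-1/697) + 10672/6026) = -17674 - (-5222981/324816*(-1/697) + 10672*(1/6026)) = -17674 - (5222981/226396752 + 232/131) = -17674 - 1*53208256975/29657974512 = -17674 - 53208256975/29657974512 = -524228249782063/29657974512 ≈ -17676.)
((2938 + 14459) + 10611) + X = ((2938 + 14459) + 10611) - 524228249782063/29657974512 = (17397 + 10611) - 524228249782063/29657974512 = 28008 - 524228249782063/29657974512 = 306432300350033/29657974512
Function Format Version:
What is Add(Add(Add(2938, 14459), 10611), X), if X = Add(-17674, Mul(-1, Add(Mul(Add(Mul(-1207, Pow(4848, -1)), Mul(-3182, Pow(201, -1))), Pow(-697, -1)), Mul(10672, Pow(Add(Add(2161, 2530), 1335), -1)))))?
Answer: Rational(306432300350033, 29657974512) ≈ 10332.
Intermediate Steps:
X = Rational(-524228249782063, 29657974512) (X = Add(-17674, Mul(-1, Add(Mul(Add(Mul(-1207, Rational(1, 4848)), Mul(-3182, Rational(1, 201))), Rational(-1, 697)), Mul(10672, Pow(Add(4691, 1335), -1))))) = Add(-17674, Mul(-1, Add(Mul(Add(Rational(-1207, 4848), Rational(-3182, 201)), Rational(-1, 697)), Mul(10672, Pow(6026, -1))))) = Add(-17674, Mul(-1, Add(Mul(Rational(-5222981, 324816), Rational(-1, 697)), Mul(10672, Rational(1, 6026))))) = Add(-17674, Mul(-1, Add(Rational(5222981, 226396752), Rational(232, 131)))) = Add(-17674, Mul(-1, Rational(53208256975, 29657974512))) = Add(-17674, Rational(-53208256975, 29657974512)) = Rational(-524228249782063, 29657974512) ≈ -17676.)
Add(Add(Add(2938, 14459), 10611), X) = Add(Add(Add(2938, 14459), 10611), Rational(-524228249782063, 29657974512)) = Add(Add(17397, 10611), Rational(-524228249782063, 29657974512)) = Add(28008, Rational(-524228249782063, 29657974512)) = Rational(306432300350033, 29657974512)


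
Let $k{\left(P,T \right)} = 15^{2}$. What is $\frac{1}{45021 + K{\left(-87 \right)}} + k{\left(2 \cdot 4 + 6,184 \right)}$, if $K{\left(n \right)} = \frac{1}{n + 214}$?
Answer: $\frac{1286475427}{5717668} \approx 225.0$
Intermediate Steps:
$k{\left(P,T \right)} = 225$
$K{\left(n \right)} = \frac{1}{214 + n}$
$\frac{1}{45021 + K{\left(-87 \right)}} + k{\left(2 \cdot 4 + 6,184 \right)} = \frac{1}{45021 + \frac{1}{214 - 87}} + 225 = \frac{1}{45021 + \frac{1}{127}} + 225 = \frac{1}{\frac{5717668}{127}} + 225 = \frac{127}{5717668} + 225 = \frac{1286475427}{5717668}$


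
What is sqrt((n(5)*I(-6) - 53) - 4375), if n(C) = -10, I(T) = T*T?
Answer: 6*I*sqrt(133) ≈ 69.195*I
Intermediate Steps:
I(T) = T**2
sqrt((n(5)*I(-6) - 53) - 4375) = sqrt((-10*(-6)**2 - 53) - 4375) = sqrt((-10*36 - 53) - 4375) = sqrt((-360 - 53) - 4375) = sqrt(-413 - 4375) = sqrt(-4788) = 6*I*sqrt(133)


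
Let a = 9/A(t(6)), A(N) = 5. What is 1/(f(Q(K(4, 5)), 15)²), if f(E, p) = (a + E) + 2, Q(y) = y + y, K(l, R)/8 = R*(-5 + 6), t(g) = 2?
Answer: 25/175561 ≈ 0.00014240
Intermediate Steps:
K(l, R) = 8*R (K(l, R) = 8*(R*(-5 + 6)) = 8*(R*1) = 8*R)
Q(y) = 2*y
a = 9/5 ≈ 1.8000
f(E, p) = 19/5 + E (f(E, p) = (9/5 + E) + 2 = 19/5 + E)
1/(f(Q(K(4, 5)), 15)²) = 1/((19/5 + 2*(8*5))²) = 1/((19/5 + 2*40)²) = 1/((19/5 + 80)²) = 1/((419/5)²) = 1/(175561/25) = 25/175561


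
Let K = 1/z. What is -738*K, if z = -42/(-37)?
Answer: -4551/7 ≈ -650.14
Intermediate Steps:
z = 42/37 (z = -42*(-1/37) = 42/37 ≈ 1.1351)
K = 37/42 (K = 1/(42/37) = 37/42 ≈ 0.88095)
-738*K = -738*37/42 = -4551/7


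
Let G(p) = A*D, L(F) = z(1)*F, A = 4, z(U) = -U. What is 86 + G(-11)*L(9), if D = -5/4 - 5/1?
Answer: 311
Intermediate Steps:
L(F) = -F (L(F) = (-1*1)*F = -F)
D = -25/4 (D = -5*¼ - 5*1 = -5/4 - 5 = -25/4 ≈ -6.2500)
G(p) = -25 (G(p) = 4*(-25/4) = -25)
86 + G(-11)*L(9) = 86 - (-25)*9 = 86 - 25*(-9) = 86 + 225 = 311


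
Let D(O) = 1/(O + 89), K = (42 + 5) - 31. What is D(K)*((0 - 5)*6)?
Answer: -2/7 ≈ -0.28571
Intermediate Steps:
K = 16 (K = 47 - 31 = 16)
D(O) = 1/(89 + O)
D(K)*((0 - 5)*6) = ((0 - 5)*6)/(89 + 16) = (-5*6)/105 = (1/105)*(-30) = -2/7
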